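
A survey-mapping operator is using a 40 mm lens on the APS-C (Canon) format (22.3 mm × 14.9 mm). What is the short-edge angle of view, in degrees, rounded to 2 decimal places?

Angle of view α = 2·arctan(h/2f) with h = 14.9 mm and f = 40 mm.
h/2f = 0.18625; arctan(0.18625) ≈ 10.5505°, so α ≈ 21.1009°.

21.10°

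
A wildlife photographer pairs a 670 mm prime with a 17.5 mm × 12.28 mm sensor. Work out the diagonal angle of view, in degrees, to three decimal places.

1.828°

Sensor diagonal = √(17.5² + 12.28²) = √457.0484 ≈ 21.3787 mm.
Angle of view α = 2·arctan(d/2f) with d = 21.3787 mm and f = 670 mm.
d/2f = 0.01595; arctan(0.01595) ≈ 0.9140°, so α ≈ 1.8281°.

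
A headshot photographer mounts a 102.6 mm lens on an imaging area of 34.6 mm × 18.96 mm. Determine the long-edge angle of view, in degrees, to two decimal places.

19.14°

Angle of view α = 2·arctan(w/2f) with w = 34.6 mm and f = 102.6 mm.
w/2f = 0.16862; arctan(0.16862) ≈ 9.5710°, so α ≈ 19.1419°.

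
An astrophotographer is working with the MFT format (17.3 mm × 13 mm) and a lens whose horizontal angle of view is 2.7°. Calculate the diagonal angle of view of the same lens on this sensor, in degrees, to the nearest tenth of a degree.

From the horizontal AOV: f = 17.3 / (2·tan(1.35°)) = 17.3 / 0.04713 ≈ 367.0495 mm.
Sensor diagonal = √(17.3² + 13²) = √468.2900 ≈ 21.6400 mm.
Diagonal AOV = 2·arctan(21.6400 / (2 × 367.0495)) = 2·arctan(0.02948) ≈ 3.3770°.

3.4°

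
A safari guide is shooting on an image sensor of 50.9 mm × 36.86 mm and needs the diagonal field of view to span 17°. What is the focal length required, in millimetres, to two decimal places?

210.25 mm

Sensor diagonal = √(50.9² + 36.86²) = √3949.4696 ≈ 62.8448 mm.
From α = 2·arctan(d/2f) we get f = d / (2·tan(α/2)).
With d = 62.8448 mm and α/2 = 8.5°, tan(α/2) ≈ 0.14945, so f ≈ 62.8448 / 0.29890 ≈ 210.2522 mm.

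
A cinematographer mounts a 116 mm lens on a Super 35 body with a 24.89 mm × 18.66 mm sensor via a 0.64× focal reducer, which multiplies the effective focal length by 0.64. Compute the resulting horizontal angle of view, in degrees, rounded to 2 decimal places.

Effective focal length f = 116 × 0.64 = 74.24 mm.
α = 2·arctan(24.89 / (2 × 74.24)) = 2·arctan(0.16763) ≈ 19.0323°.

19.03°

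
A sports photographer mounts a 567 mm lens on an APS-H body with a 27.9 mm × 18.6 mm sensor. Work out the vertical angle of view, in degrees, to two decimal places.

1.88°

Angle of view α = 2·arctan(h/2f) with h = 18.6 mm and f = 567 mm.
h/2f = 0.01640; arctan(0.01640) ≈ 0.9397°, so α ≈ 1.8794°.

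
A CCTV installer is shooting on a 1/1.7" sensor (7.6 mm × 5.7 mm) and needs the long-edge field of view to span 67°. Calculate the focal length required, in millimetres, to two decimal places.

From α = 2·arctan(w/2f) we get f = w / (2·tan(α/2)).
With w = 7.6 mm and α/2 = 33.5°, tan(α/2) ≈ 0.66189, so f ≈ 7.6 / 1.32377 ≈ 5.7412 mm.

5.74 mm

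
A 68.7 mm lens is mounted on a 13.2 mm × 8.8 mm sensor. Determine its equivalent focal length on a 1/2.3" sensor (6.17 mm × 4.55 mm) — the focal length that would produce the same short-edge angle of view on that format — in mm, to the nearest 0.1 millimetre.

35.5 mm

Equal angle of view means equal height/f ratio, so f₂ = f₁ · (height₂/height₁) = 68.7 × 4.55/8.8.
f₂ = 68.7 × 0.51705 ≈ 35.521 mm.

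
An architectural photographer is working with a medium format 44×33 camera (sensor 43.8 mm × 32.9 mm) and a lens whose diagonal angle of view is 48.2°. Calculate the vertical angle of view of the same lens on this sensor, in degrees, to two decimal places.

Sensor diagonal = √(43.8² + 32.9²) = √3000.8500 ≈ 54.7800 mm.
From the diagonal AOV: f = 54.7800 / (2·tan(24.1°)) = 54.7800 / 0.89464 ≈ 61.2311 mm.
Vertical AOV = 2·arctan(32.9 / (2 × 61.2311)) = 2·arctan(0.26865) ≈ 30.0754°.

30.08°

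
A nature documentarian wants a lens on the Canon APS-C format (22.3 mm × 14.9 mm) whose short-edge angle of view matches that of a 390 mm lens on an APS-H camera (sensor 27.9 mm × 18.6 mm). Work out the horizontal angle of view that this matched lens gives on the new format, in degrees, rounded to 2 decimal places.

4.09°

Equal short-edge AOV ⇒ f₂ = f₁ · 14.9/18.6 = 390 × 0.80108 ≈ 312.4194 mm.
Horizontal AOV on the new format = 2·arctan(22.3 / (2 × 312.4194)) = 2·arctan(0.03569) ≈ 4.0879°.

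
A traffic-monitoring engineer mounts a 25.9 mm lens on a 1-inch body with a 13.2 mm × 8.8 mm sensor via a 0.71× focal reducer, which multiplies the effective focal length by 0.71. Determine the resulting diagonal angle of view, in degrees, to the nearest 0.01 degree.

46.67°

Effective focal length f = 25.9 × 0.71 = 18.389 mm.
Sensor diagonal = √(13.2² + 8.8²) = √251.6800 ≈ 15.8644 mm.
α = 2·arctan(15.864 / (2 × 18.389)) = 2·arctan(0.43136) ≈ 46.6665°.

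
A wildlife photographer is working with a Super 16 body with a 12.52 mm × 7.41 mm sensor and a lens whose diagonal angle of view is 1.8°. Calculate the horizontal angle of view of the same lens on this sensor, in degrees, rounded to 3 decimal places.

Sensor diagonal = √(12.52² + 7.41²) = √211.6585 ≈ 14.5485 mm.
From the diagonal AOV: f = 14.5485 / (2·tan(0.9°)) = 14.5485 / 0.03142 ≈ 463.0547 mm.
Horizontal AOV = 2·arctan(12.52 / (2 × 463.0547)) = 2·arctan(0.01352) ≈ 1.5491°.

1.549°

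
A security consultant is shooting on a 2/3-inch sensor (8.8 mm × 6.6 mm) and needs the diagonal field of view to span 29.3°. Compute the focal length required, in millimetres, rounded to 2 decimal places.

Sensor diagonal = √(8.8² + 6.6²) = √121.0000 ≈ 11.0000 mm.
From α = 2·arctan(d/2f) we get f = d / (2·tan(α/2)).
With d = 11.0000 mm and α/2 = 14.65°, tan(α/2) ≈ 0.26141, so f ≈ 11.0000 / 0.52283 ≈ 21.0395 mm.

21.04 mm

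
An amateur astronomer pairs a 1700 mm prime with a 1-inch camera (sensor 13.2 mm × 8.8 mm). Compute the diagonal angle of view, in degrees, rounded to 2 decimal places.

0.53°

Sensor diagonal = √(13.2² + 8.8²) = √251.6800 ≈ 15.8644 mm.
Angle of view α = 2·arctan(d/2f) with d = 15.8644 mm and f = 1700 mm.
d/2f = 0.00467; arctan(0.00467) ≈ 0.2673°, so α ≈ 0.5347°.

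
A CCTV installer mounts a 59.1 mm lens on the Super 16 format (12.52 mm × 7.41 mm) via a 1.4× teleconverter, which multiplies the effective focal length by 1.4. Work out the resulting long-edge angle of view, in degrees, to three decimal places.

8.653°

Effective focal length f = 59.1 × 1.4 = 82.74 mm.
α = 2·arctan(12.52 / (2 × 82.74)) = 2·arctan(0.07566) ≈ 8.6534°.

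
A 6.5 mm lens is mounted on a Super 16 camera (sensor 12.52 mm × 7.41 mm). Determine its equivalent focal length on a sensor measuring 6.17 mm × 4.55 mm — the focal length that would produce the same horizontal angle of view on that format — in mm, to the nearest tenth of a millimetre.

3.2 mm

Equal angle of view means equal width/f ratio, so f₂ = f₁ · (width₂/width₁) = 6.5 × 6.17/12.52.
f₂ = 6.5 × 0.49281 ≈ 3.203 mm.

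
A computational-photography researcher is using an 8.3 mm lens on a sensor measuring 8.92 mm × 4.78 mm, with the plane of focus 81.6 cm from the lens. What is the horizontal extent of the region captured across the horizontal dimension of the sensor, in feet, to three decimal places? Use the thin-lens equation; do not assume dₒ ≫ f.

2.848 ft

dₒ: 81.6 cm = 816 mm.
Similar triangles through the lens centre give W/dₒ = w/dᵢ; with 1/f = 1/dₒ + 1/dᵢ this gives W = w·(dₒ − f)/f.
W = 8.92 mm × (816 − 8.3) / 8.3 = 8.92 × 97.3133 ≈ 868.034 mm = 868.034/304.8 ft = 2.84788 ft.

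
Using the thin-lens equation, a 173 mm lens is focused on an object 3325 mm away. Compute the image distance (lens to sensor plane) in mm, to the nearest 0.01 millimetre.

1/dᵢ = 1/f − 1/dₒ = 1/173 − 1/3325 = 0.0054796 mm⁻¹.
dᵢ = 1/0.0054796 ≈ 182.4952 mm.

182.50 mm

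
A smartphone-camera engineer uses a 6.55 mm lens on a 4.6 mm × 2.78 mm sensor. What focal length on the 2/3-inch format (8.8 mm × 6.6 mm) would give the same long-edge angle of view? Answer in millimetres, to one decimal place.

12.5 mm

Equal angle of view means equal width/f ratio, so f₂ = f₁ · (width₂/width₁) = 6.55 × 8.8/4.6.
f₂ = 6.55 × 1.91304 ≈ 12.530 mm.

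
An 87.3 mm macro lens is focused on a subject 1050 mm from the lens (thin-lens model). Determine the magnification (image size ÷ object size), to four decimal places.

0.0907×

Thin lens: 1/f = 1/dₒ + 1/dᵢ → 1/dᵢ = 1/87.3 − 1/1050 = 0.0105024 mm⁻¹, so dᵢ ≈ 95.2166 mm.
Magnification m = dᵢ/dₒ = 95.2166/1050 ≈ 0.09068.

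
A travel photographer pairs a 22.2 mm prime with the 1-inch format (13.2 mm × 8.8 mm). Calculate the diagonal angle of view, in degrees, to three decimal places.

Sensor diagonal = √(13.2² + 8.8²) = √251.6800 ≈ 15.8644 mm.
Angle of view α = 2·arctan(d/2f) with d = 15.8644 mm and f = 22.2 mm.
d/2f = 0.35731; arctan(0.35731) ≈ 19.6622°, so α ≈ 39.3243°.

39.324°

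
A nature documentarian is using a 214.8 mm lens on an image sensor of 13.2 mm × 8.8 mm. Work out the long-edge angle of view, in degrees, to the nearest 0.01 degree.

Angle of view α = 2·arctan(w/2f) with w = 13.2 mm and f = 214.8 mm.
w/2f = 0.03073; arctan(0.03073) ≈ 1.7599°, so α ≈ 3.5199°.

3.52°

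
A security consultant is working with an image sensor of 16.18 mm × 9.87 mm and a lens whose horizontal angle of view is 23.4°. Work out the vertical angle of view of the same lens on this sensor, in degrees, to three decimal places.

14.400°

From the horizontal AOV: f = 16.18 / (2·tan(11.7°)) = 16.18 / 0.41418 ≈ 39.0651 mm.
Vertical AOV = 2·arctan(9.87 / (2 × 39.0651)) = 2·arctan(0.12633) ≈ 14.3998°.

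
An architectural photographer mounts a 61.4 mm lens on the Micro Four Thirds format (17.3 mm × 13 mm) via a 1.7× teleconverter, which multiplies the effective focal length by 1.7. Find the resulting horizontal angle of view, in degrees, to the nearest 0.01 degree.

Effective focal length f = 61.4 × 1.7 = 104.38 mm.
α = 2·arctan(17.3 / (2 × 104.38)) = 2·arctan(0.08287) ≈ 9.4746°.

9.47°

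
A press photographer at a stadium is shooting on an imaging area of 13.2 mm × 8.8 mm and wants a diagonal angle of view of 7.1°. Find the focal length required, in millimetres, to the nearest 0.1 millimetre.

127.9 mm

Sensor diagonal = √(13.2² + 8.8²) = √251.6800 ≈ 15.8644 mm.
From α = 2·arctan(d/2f) we get f = d / (2·tan(α/2)).
With d = 15.8644 mm and α/2 = 3.55°, tan(α/2) ≈ 0.06204, so f ≈ 15.8644 / 0.12408 ≈ 127.8593 mm.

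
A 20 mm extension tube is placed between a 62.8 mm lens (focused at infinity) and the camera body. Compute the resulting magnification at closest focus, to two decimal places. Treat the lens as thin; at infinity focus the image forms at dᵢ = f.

The tube moves the image plane from f to f + e, so dᵢ = 62.8 + 20 = 82.8 mm. Focus is achieved when 1/f = 1/dₒ + 1/dᵢ, giving dₒ = 1/(1/f − 1/(f+e)).
Magnification m = dᵢ/dₒ = (f+e)·(1/f − 1/(f+e)) = e/f = 20/62.8 ≈ 0.3185.

0.32×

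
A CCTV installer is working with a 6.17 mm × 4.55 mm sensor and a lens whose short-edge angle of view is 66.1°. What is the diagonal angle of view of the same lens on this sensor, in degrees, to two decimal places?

From the short-edge AOV: f = 4.55 / (2·tan(33.05°)) = 4.55 / 1.30130 ≈ 3.4965 mm.
Sensor diagonal = √(6.17² + 4.55²) = √58.7714 ≈ 7.6663 mm.
Diagonal AOV = 2·arctan(7.6663 / (2 × 3.4965)) = 2·arctan(1.09627) ≈ 95.2590°.

95.26°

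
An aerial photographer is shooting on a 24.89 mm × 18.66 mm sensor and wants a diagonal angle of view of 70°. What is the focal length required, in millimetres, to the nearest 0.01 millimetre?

Sensor diagonal = √(24.89² + 18.66²) = √967.7077 ≈ 31.1080 mm.
From α = 2·arctan(d/2f) we get f = d / (2·tan(α/2)).
With d = 31.1080 mm and α/2 = 35°, tan(α/2) ≈ 0.70021, so f ≈ 31.1080 / 1.40042 ≈ 22.2134 mm.

22.21 mm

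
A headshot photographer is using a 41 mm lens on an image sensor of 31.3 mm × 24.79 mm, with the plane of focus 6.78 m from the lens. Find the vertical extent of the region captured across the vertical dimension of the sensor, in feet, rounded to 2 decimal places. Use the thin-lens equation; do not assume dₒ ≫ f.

dₒ: 6.78 m = 6780 mm.
Similar triangles through the lens centre give W/dₒ = h/dᵢ; with 1/f = 1/dₒ + 1/dᵢ this gives W = h·(dₒ − f)/f.
W = 24.79 mm × (6780 − 41) / 41 = 24.79 × 164.3659 ≈ 4074.630 mm = 4074.630/304.8 ft = 13.3682 ft.

13.37 ft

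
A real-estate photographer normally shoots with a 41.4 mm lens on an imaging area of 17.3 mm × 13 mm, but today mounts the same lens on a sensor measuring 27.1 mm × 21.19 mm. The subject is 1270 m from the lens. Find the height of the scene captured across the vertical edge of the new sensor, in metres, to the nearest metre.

The focal length stays 41.4 mm; the relevant sensor dimension is now h = 21.19 mm. Object distance dₒ = 1270 m = 1.27e+06 mm.
Thin-lens field height W = h·(dₒ − f)/f = 21.19 × (1.27e+06 − 41.4)/41.4 ≈ 650010.211 mm = 650.01 m.

650 m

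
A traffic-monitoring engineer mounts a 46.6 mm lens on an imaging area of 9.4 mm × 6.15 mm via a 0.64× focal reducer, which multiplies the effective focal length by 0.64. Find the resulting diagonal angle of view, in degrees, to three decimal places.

21.330°

Effective focal length f = 46.6 × 0.64 = 29.824 mm.
Sensor diagonal = √(9.4² + 6.15²) = √126.1825 ≈ 11.2331 mm.
α = 2·arctan(11.233 / (2 × 29.824)) = 2·arctan(0.18832) ≈ 21.3304°.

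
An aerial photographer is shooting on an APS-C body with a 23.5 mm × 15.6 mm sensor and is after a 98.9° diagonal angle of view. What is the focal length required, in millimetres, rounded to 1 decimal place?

12.1 mm

Sensor diagonal = √(23.5² + 15.6²) = √795.6100 ≈ 28.2066 mm.
From α = 2·arctan(d/2f) we get f = d / (2·tan(α/2)).
With d = 28.2066 mm and α/2 = 49.45°, tan(α/2) ≈ 1.16878, so f ≈ 28.2066 / 2.33757 ≈ 12.0666 mm.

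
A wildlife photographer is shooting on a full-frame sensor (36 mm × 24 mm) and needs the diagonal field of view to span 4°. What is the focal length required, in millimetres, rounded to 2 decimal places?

619.50 mm

Sensor diagonal = √(36² + 24²) = √1872.0000 ≈ 43.2666 mm.
From α = 2·arctan(d/2f) we get f = d / (2·tan(α/2)).
With d = 43.2666 mm and α/2 = 2°, tan(α/2) ≈ 0.03492, so f ≈ 43.2666 / 0.06984 ≈ 619.4969 mm.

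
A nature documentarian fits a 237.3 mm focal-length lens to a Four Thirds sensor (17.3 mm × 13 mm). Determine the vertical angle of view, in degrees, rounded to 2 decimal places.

Angle of view α = 2·arctan(h/2f) with h = 13 mm and f = 237.3 mm.
h/2f = 0.02739; arctan(0.02739) ≈ 1.5690°, so α ≈ 3.1380°.

3.14°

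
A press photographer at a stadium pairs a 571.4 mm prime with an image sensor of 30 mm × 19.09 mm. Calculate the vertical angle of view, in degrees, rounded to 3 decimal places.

Angle of view α = 2·arctan(h/2f) with h = 19.09 mm and f = 571.4 mm.
h/2f = 0.01670; arctan(0.01670) ≈ 0.9570°, so α ≈ 1.9140°.

1.914°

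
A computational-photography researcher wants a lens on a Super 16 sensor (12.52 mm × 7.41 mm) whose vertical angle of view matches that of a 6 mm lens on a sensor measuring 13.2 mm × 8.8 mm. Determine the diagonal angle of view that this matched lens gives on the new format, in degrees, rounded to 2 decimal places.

Equal vertical AOV ⇒ f₂ = f₁ · 7.41/8.8 = 6 × 0.84205 ≈ 5.0523 mm.
Sensor diagonal = √(12.52² + 7.41²) = √211.6585 ≈ 14.5485 mm.
Diagonal AOV on the new format = 2·arctan(14.5485 / (2 × 5.0523)) = 2·arctan(1.43980) ≈ 110.4367°.

110.44°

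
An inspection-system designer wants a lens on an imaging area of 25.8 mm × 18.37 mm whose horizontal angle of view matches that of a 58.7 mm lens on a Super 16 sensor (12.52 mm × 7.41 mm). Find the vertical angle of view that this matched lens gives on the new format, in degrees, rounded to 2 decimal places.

8.68°

Equal horizontal AOV ⇒ f₂ = f₁ · 25.8/12.52 = 58.7 × 2.06070 ≈ 120.9633 mm.
Vertical AOV on the new format = 2·arctan(18.37 / (2 × 120.9633)) = 2·arctan(0.07593) ≈ 8.6845°.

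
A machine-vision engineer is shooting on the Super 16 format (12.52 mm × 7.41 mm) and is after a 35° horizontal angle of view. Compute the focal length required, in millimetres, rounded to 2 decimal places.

From α = 2·arctan(w/2f) we get f = w / (2·tan(α/2)).
With w = 12.52 mm and α/2 = 17.5°, tan(α/2) ≈ 0.31530, so f ≈ 12.52 / 0.63060 ≈ 19.8542 mm.

19.85 mm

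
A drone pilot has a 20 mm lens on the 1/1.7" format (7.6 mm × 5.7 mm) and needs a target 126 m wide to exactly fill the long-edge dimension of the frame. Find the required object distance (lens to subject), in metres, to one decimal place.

W: 126 m = 126000 mm.
Magnification m = w/W = dᵢ/dₒ; combined with 1/f = 1/dₒ + 1/dᵢ this gives dₒ = f·(1 + W/w).
dₒ = 20 mm × (1 + 126000/7.6) = 20 × 16579.9474 ≈ 331598.947 mm = 331.599 m.

331.6 m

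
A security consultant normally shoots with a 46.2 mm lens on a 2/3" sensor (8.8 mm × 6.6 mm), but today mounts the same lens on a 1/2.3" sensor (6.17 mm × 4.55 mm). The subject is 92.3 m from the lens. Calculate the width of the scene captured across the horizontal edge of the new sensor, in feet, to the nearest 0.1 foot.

The focal length stays 46.2 mm; the relevant sensor dimension is now w = 6.17 mm. Object distance dₒ = 92.3 m = 92300 mm.
Thin-lens field width W = w·(dₒ − f)/f = 6.17 × (92300 − 46.2)/46.2 ≈ 12320.475 mm = 12320.475/304.8 ft = 40.4215 ft.

40.4 ft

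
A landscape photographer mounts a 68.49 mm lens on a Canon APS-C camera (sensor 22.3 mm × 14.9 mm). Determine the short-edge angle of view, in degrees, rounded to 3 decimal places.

12.416°

Angle of view α = 2·arctan(h/2f) with h = 14.9 mm and f = 68.49 mm.
h/2f = 0.10878; arctan(0.10878) ≈ 6.2079°, so α ≈ 12.4159°.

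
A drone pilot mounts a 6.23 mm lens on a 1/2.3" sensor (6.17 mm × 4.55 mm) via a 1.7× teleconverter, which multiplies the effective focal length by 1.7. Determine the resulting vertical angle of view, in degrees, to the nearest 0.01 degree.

24.25°

Effective focal length f = 6.23 × 1.7 = 10.591 mm.
α = 2·arctan(4.55 / (2 × 10.591)) = 2·arctan(0.21481) ≈ 24.2464°.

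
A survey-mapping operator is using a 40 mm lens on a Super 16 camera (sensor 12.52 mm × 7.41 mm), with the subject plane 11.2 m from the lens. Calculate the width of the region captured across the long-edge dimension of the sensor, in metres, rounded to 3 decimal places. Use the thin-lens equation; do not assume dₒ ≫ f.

dₒ: 11.2 m = 11200 mm.
Similar triangles through the lens centre give W/dₒ = w/dᵢ; with 1/f = 1/dₒ + 1/dᵢ this gives W = w·(dₒ − f)/f.
W = 12.52 mm × (11200 − 40) / 40 = 12.52 × 279.0000 ≈ 3493.080 mm = 3.49308 m.

3.493 m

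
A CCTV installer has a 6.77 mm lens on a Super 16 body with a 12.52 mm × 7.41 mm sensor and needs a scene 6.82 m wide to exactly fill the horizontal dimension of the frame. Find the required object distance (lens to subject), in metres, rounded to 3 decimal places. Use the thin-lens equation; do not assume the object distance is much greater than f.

3.695 m

W: 6.82 m = 6820 mm.
Magnification m = w/W = dᵢ/dₒ; combined with 1/f = 1/dₒ + 1/dᵢ this gives dₒ = f·(1 + W/w).
dₒ = 6.77 mm × (1 + 6820/12.52) = 6.77 × 545.7284 ≈ 3694.582 mm = 3.69458 m.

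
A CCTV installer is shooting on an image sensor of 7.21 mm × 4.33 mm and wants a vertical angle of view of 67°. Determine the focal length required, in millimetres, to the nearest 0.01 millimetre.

From α = 2·arctan(h/2f) we get f = h / (2·tan(α/2)).
With h = 4.33 mm and α/2 = 33.5°, tan(α/2) ≈ 0.66189, so f ≈ 4.33 / 1.32377 ≈ 3.2710 mm.

3.27 mm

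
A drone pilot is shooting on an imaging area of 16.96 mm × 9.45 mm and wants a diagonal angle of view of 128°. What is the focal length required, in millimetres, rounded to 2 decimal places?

Sensor diagonal = √(16.96² + 9.45²) = √376.9441 ≈ 19.4150 mm.
From α = 2·arctan(d/2f) we get f = d / (2·tan(α/2)).
With d = 19.4150 mm and α/2 = 64°, tan(α/2) ≈ 2.05030, so f ≈ 19.4150 / 4.10061 ≈ 4.7347 mm.

4.73 mm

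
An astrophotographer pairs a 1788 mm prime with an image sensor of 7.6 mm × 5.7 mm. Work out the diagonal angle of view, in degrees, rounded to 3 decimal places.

Sensor diagonal = √(7.6² + 5.7²) = √90.2500 ≈ 9.5000 mm.
Angle of view α = 2·arctan(d/2f) with d = 9.5000 mm and f = 1788 mm.
d/2f = 0.00266; arctan(0.00266) ≈ 0.1522°, so α ≈ 0.3044°.

0.304°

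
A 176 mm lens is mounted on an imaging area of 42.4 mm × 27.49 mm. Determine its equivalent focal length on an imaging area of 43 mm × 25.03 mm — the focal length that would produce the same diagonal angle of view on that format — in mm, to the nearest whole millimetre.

173 mm

Sensor diagonal = √(42.4² + 27.49²) = √2553.4601 ≈ 50.5318 mm.
Sensor diagonal = √(43² + 25.03²) = √2475.5009 ≈ 49.7544 mm.
Equal angle of view means equal diagonal/f ratio, so f₂ = f₁ · (diagonal₂/diagonal₁) = 176 × 49.7544/50.5318.
f₂ = 176 × 0.98462 ≈ 173.292 mm.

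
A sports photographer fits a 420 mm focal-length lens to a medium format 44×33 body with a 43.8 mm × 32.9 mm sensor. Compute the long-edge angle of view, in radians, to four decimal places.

0.1042 rad

Angle of view α = 2·arctan(w/2f) with w = 43.8 mm and f = 420 mm.
w/2f = 0.05214; arctan(0.05214) ≈ 0.0521 rad, so α ≈ 0.1042 rad.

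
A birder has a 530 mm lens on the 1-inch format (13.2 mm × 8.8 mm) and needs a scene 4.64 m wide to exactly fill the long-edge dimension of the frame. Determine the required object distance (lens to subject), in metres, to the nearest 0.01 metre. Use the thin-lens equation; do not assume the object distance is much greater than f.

186.83 m

W: 4.64 m = 4640 mm.
Magnification m = w/W = dᵢ/dₒ; combined with 1/f = 1/dₒ + 1/dᵢ this gives dₒ = f·(1 + W/w).
dₒ = 530 mm × (1 + 4640/13.2) = 530 × 352.5152 ≈ 186833.030 mm = 186.833 m.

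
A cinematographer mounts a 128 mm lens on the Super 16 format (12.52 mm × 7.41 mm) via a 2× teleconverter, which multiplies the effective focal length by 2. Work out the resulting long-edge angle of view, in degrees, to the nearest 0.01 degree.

2.80°

Effective focal length f = 128 × 2 = 256 mm.
α = 2·arctan(12.52 / (2 × 256)) = 2·arctan(0.02445) ≈ 2.8016°.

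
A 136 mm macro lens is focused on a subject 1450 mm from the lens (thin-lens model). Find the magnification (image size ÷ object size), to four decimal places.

Thin lens: 1/f = 1/dₒ + 1/dᵢ → 1/dᵢ = 1/136 − 1/1450 = 0.0066633 mm⁻¹, so dᵢ ≈ 150.0761 mm.
Magnification m = dᵢ/dₒ = 150.0761/1450 ≈ 0.10350.

0.1035×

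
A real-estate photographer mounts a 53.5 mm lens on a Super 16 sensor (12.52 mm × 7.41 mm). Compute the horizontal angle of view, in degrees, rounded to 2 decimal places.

Angle of view α = 2·arctan(w/2f) with w = 12.52 mm and f = 53.5 mm.
w/2f = 0.11701; arctan(0.11701) ≈ 6.6738°, so α ≈ 13.3476°.

13.35°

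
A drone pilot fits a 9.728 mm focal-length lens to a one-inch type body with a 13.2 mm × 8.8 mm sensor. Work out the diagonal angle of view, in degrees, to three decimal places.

Sensor diagonal = √(13.2² + 8.8²) = √251.6800 ≈ 15.8644 mm.
Angle of view α = 2·arctan(d/2f) with d = 15.8644 mm and f = 9.728 mm.
d/2f = 0.81540; arctan(0.81540) ≈ 39.1938°, so α ≈ 78.3876°.

78.388°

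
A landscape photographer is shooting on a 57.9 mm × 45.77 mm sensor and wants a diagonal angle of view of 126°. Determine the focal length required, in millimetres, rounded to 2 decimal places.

18.80 mm

Sensor diagonal = √(57.9² + 45.77²) = √5447.3029 ≈ 73.8058 mm.
From α = 2·arctan(d/2f) we get f = d / (2·tan(α/2)).
With d = 73.8058 mm and α/2 = 63°, tan(α/2) ≈ 1.96261, so f ≈ 73.8058 / 3.92522 ≈ 18.8030 mm.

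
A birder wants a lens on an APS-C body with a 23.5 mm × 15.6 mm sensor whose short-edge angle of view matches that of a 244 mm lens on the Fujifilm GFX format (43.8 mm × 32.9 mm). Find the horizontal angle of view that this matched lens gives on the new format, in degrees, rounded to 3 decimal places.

Equal short-edge AOV ⇒ f₂ = f₁ · 15.6/32.9 = 244 × 0.47416 ≈ 115.6960 mm.
Horizontal AOV on the new format = 2·arctan(23.5 / (2 × 115.6960)) = 2·arctan(0.10156) ≈ 11.5981°.

11.598°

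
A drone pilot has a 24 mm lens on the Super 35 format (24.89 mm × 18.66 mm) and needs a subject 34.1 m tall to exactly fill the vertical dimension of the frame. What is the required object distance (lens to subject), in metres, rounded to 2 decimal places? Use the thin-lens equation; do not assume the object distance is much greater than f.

W: 34.1 m = 34100 mm.
Magnification m = h/W = dᵢ/dₒ; combined with 1/f = 1/dₒ + 1/dᵢ this gives dₒ = f·(1 + W/h).
dₒ = 24 mm × (1 + 34100/18.66) = 24 × 1828.4384 ≈ 43882.521 mm = 43.8825 m.

43.88 m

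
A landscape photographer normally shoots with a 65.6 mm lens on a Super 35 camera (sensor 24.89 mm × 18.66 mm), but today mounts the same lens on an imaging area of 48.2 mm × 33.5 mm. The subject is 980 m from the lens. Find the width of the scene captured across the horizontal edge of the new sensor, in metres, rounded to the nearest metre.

The focal length stays 65.6 mm; the relevant sensor dimension is now w = 48.2 mm. Object distance dₒ = 980 m = 980000 mm.
Thin-lens field width W = w·(dₒ − f)/f = 48.2 × (980000 − 65.6)/65.6 ≈ 720012.776 mm = 720.013 m.

720 m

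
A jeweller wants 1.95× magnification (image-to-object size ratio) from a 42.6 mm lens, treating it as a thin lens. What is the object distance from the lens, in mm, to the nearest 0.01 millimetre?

64.45 mm

With m = dᵢ/dₒ and 1/f = 1/dₒ + 1/dᵢ, substituting dᵢ = m·dₒ gives 1/f = (1 + 1/m)/dₒ, hence dₒ = f·(1 + 1/m).
dₒ = 42.6 × (1 + 1/1.95) = 42.6 × 1.51282 ≈ 64.446 mm.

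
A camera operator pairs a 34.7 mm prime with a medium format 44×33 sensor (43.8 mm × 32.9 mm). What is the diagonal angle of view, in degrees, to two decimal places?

76.57°

Sensor diagonal = √(43.8² + 32.9²) = √3000.8500 ≈ 54.7800 mm.
Angle of view α = 2·arctan(d/2f) with d = 54.7800 mm and f = 34.7 mm.
d/2f = 0.78934; arctan(0.78934) ≈ 38.2854°, so α ≈ 76.5707°.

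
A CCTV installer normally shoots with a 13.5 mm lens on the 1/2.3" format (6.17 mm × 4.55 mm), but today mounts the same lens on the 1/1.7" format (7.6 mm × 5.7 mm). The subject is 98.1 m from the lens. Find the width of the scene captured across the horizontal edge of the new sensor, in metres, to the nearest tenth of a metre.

The focal length stays 13.5 mm; the relevant sensor dimension is now w = 7.6 mm. Object distance dₒ = 98.1 m = 98100 mm.
Thin-lens field width W = w·(dₒ − f)/f = 7.6 × (98100 − 13.5)/13.5 ≈ 55219.067 mm = 55.2191 m.

55.2 m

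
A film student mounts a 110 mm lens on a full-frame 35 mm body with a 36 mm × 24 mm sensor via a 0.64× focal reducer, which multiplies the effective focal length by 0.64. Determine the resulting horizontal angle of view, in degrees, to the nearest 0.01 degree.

Effective focal length f = 110 × 0.64 = 70.4 mm.
α = 2·arctan(36 / (2 × 70.4)) = 2·arctan(0.25568) ≈ 28.6845°.

28.68°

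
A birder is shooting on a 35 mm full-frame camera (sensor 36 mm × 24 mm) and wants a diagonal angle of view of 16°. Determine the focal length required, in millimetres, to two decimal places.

Sensor diagonal = √(36² + 24²) = √1872.0000 ≈ 43.2666 mm.
From α = 2·arctan(d/2f) we get f = d / (2·tan(α/2)).
With d = 43.2666 mm and α/2 = 8°, tan(α/2) ≈ 0.14054, so f ≈ 43.2666 / 0.28108 ≈ 153.9290 mm.

153.93 mm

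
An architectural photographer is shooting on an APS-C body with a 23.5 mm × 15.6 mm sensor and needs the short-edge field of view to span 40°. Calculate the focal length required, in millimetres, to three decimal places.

21.430 mm

From α = 2·arctan(h/2f) we get f = h / (2·tan(α/2)).
With h = 15.6 mm and α/2 = 20°, tan(α/2) ≈ 0.36397, so f ≈ 15.6 / 0.72794 ≈ 21.4303 mm.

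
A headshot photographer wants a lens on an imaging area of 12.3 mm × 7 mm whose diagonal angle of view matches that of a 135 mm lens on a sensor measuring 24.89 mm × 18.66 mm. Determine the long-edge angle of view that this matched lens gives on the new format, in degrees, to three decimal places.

11.436°

Sensor diagonal = √(24.89² + 18.66²) = √967.7077 ≈ 31.1080 mm.
Sensor diagonal = √(12.3² + 7²) = √200.2900 ≈ 14.1524 mm.
Equal diagonal AOV ⇒ f₂ = f₁ · 14.1524/31.1080 = 135 × 0.45494 ≈ 61.4174 mm.
Long-edge AOV on the new format = 2·arctan(12.3 / (2 × 61.4174)) = 2·arctan(0.10013) ≈ 11.4364°.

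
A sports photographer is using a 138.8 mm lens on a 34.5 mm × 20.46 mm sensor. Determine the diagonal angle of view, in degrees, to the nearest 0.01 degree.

Sensor diagonal = √(34.5² + 20.46²) = √1608.8616 ≈ 40.1106 mm.
Angle of view α = 2·arctan(d/2f) with d = 40.1106 mm and f = 138.8 mm.
d/2f = 0.14449; arctan(0.14449) ≈ 8.2218°, so α ≈ 16.4436°.

16.44°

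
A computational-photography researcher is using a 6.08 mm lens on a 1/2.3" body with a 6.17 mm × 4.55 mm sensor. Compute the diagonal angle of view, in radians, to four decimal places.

1.1250 rad

Sensor diagonal = √(6.17² + 4.55²) = √58.7714 ≈ 7.6663 mm.
Angle of view α = 2·arctan(d/2f) with d = 7.6663 mm and f = 6.08 mm.
d/2f = 0.63045; arctan(0.63045) ≈ 0.5625 rad, so α ≈ 1.1250 rad.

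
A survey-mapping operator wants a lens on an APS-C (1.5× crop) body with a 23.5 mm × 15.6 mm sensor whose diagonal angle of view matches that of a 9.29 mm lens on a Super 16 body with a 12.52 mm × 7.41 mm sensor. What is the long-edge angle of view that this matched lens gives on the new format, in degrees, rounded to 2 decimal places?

66.24°

Sensor diagonal = √(12.52² + 7.41²) = √211.6585 ≈ 14.5485 mm.
Sensor diagonal = √(23.5² + 15.6²) = √795.6100 ≈ 28.2066 mm.
Equal diagonal AOV ⇒ f₂ = f₁ · 28.2066/14.5485 = 9.29 × 1.93880 ≈ 18.0114 mm.
Long-edge AOV on the new format = 2·arctan(23.5 / (2 × 18.0114)) = 2·arctan(0.65236) ≈ 66.2380°.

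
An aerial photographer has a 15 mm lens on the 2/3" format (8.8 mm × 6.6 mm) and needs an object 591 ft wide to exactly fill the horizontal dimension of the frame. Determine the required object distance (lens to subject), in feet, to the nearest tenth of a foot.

1007.4 ft

W: 591 ft × 304.8 mm/ft = 180136.79 mm.
Magnification m = w/W = dᵢ/dₒ; combined with 1/f = 1/dₒ + 1/dᵢ this gives dₒ = f·(1 + W/w).
dₒ = 15 mm × (1 + 180137/8.8) = 15 × 20471.0903 ≈ 307066.354 mm = 307066.354/304.8 ft = 1007.44 ft.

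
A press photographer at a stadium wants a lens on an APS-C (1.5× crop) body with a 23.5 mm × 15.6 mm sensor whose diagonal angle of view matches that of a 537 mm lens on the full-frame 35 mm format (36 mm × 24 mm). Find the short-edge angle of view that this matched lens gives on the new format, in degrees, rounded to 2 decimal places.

2.55°

Sensor diagonal = √(36² + 24²) = √1872.0000 ≈ 43.2666 mm.
Sensor diagonal = √(23.5² + 15.6²) = √795.6100 ≈ 28.2066 mm.
Equal diagonal AOV ⇒ f₂ = f₁ · 28.2066/43.2666 = 537 × 0.65192 ≈ 350.0834 mm.
Short-edge AOV on the new format = 2·arctan(15.6 / (2 × 350.0834)) = 2·arctan(0.02228) ≈ 2.5527°.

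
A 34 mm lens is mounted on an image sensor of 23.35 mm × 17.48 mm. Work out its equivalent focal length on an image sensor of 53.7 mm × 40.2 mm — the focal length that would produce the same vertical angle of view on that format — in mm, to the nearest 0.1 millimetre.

Equal angle of view means equal height/f ratio, so f₂ = f₁ · (height₂/height₁) = 34 × 40.2/17.48.
f₂ = 34 × 2.29977 ≈ 78.192 mm.

78.2 mm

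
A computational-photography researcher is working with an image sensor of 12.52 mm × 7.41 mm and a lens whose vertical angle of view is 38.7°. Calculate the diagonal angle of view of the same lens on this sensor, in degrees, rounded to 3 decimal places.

From the vertical AOV: f = 7.41 / (2·tan(19.35°)) = 7.41 / 0.70235 ≈ 10.5503 mm.
Sensor diagonal = √(12.52² + 7.41²) = √211.6585 ≈ 14.5485 mm.
Diagonal AOV = 2·arctan(14.5485 / (2 × 10.5503)) = 2·arctan(0.68948) ≈ 69.1712°.

69.171°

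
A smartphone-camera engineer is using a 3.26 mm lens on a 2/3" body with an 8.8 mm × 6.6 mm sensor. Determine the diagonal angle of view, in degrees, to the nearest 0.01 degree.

Sensor diagonal = √(8.8² + 6.6²) = √121.0000 ≈ 11.0000 mm.
Angle of view α = 2·arctan(d/2f) with d = 11.0000 mm and f = 3.26 mm.
d/2f = 1.68712; arctan(1.68712) ≈ 59.3436°, so α ≈ 118.6872°.

118.69°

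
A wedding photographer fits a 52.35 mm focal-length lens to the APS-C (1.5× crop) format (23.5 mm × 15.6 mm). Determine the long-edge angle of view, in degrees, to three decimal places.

Angle of view α = 2·arctan(w/2f) with w = 23.5 mm and f = 52.35 mm.
w/2f = 0.22445; arctan(0.22445) ≈ 12.6504°, so α ≈ 25.3009°.

25.301°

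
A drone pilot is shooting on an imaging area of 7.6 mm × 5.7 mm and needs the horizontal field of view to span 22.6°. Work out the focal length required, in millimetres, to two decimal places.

From α = 2·arctan(w/2f) we get f = w / (2·tan(α/2)).
With w = 7.6 mm and α/2 = 11.3°, tan(α/2) ≈ 0.19982, so f ≈ 7.6 / 0.39964 ≈ 19.0171 mm.

19.02 mm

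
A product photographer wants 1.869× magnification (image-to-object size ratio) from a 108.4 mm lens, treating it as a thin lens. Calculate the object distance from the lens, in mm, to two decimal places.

With m = dᵢ/dₒ and 1/f = 1/dₒ + 1/dᵢ, substituting dᵢ = m·dₒ gives 1/f = (1 + 1/m)/dₒ, hence dₒ = f·(1 + 1/m).
dₒ = 108.4 × (1 + 1/1.869) = 108.4 × 1.53505 ≈ 166.399 mm.

166.40 mm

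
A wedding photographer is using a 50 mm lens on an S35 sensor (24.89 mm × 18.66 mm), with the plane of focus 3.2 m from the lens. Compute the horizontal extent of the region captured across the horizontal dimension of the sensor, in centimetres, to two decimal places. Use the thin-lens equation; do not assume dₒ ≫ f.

156.81 cm

dₒ: 3.2 m = 3200 mm.
Similar triangles through the lens centre give W/dₒ = w/dᵢ; with 1/f = 1/dₒ + 1/dᵢ this gives W = w·(dₒ − f)/f.
W = 24.89 mm × (3200 − 50) / 50 = 24.89 × 63.0000 ≈ 1568.070 mm = 156.807 cm.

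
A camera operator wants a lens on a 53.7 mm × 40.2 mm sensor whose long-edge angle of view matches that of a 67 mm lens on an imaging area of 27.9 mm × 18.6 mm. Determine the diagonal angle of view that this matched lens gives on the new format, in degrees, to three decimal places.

29.158°

Equal long-edge AOV ⇒ f₂ = f₁ · 53.7/27.9 = 67 × 1.92473 ≈ 128.9570 mm.
Sensor diagonal = √(53.7² + 40.2²) = √4499.7300 ≈ 67.0800 mm.
Diagonal AOV on the new format = 2·arctan(67.0800 / (2 × 128.9570)) = 2·arctan(0.26009) ≈ 29.1578°.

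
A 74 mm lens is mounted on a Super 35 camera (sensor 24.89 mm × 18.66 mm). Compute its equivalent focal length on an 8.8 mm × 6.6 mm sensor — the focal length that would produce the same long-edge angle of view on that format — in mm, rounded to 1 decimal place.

Equal angle of view means equal width/f ratio, so f₂ = f₁ · (width₂/width₁) = 74 × 8.8/24.89.
f₂ = 74 × 0.35356 ≈ 26.163 mm.

26.2 mm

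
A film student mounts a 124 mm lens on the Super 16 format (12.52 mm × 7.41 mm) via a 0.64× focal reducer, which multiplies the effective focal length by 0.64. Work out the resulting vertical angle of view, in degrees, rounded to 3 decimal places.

5.346°

Effective focal length f = 124 × 0.64 = 79.36 mm.
α = 2·arctan(7.41 / (2 × 79.36)) = 2·arctan(0.04669) ≈ 5.3459°.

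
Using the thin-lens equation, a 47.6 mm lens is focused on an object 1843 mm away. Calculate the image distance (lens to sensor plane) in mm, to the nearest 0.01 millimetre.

48.86 mm

1/dᵢ = 1/f − 1/dₒ = 1/47.6 − 1/1843 = 0.0204658 mm⁻¹.
dᵢ = 1/0.0204658 ≈ 48.8620 mm.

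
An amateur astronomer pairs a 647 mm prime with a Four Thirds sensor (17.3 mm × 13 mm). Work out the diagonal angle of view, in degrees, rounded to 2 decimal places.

Sensor diagonal = √(17.3² + 13²) = √468.2900 ≈ 21.6400 mm.
Angle of view α = 2·arctan(d/2f) with d = 21.6400 mm and f = 647 mm.
d/2f = 0.01672; arctan(0.01672) ≈ 0.9581°, so α ≈ 1.9162°.

1.92°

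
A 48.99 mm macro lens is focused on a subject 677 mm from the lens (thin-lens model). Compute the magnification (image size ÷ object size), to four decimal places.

0.0780×

Thin lens: 1/f = 1/dₒ + 1/dᵢ → 1/dᵢ = 1/48.99 − 1/677 = 0.0189352 mm⁻¹, so dᵢ ≈ 52.8116 mm.
Magnification m = dᵢ/dₒ = 52.8116/677 ≈ 0.07801.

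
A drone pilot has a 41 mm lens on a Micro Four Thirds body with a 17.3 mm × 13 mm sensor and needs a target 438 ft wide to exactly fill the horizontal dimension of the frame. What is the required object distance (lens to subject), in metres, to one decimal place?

W: 438 ft × 304.8 mm/ft = 133502.40 mm.
Magnification m = w/W = dᵢ/dₒ; combined with 1/f = 1/dₒ + 1/dᵢ this gives dₒ = f·(1 + W/w).
dₒ = 41 mm × (1 + 133502/17.3) = 41 × 7717.9015 ≈ 316433.961 mm = 316.434 m.

316.4 m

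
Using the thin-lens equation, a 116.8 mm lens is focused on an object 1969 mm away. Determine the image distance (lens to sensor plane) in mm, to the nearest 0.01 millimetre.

124.17 mm

1/dᵢ = 1/f − 1/dₒ = 1/116.8 − 1/1969 = 0.0080538 mm⁻¹.
dᵢ = 1/0.0080538 ≈ 124.1654 mm.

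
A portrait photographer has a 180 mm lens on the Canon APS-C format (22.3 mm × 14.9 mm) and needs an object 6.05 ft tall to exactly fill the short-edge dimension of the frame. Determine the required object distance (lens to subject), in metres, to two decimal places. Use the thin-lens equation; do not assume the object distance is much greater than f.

W: 6.05 ft × 304.8 mm/ft = 1844.04 mm.
Magnification m = h/W = dᵢ/dₒ; combined with 1/f = 1/dₒ + 1/dᵢ this gives dₒ = f·(1 + W/h).
dₒ = 180 mm × (1 + 1844.04/14.9) = 180 × 124.7611 ≈ 22456.993 mm = 22.457 m.

22.46 m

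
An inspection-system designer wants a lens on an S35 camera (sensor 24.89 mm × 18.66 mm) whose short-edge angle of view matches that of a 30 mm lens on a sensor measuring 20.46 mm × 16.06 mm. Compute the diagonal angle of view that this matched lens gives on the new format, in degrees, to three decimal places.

Equal short-edge AOV ⇒ f₂ = f₁ · 18.66/16.06 = 30 × 1.16189 ≈ 34.8568 mm.
Sensor diagonal = √(24.89² + 18.66²) = √967.7077 ≈ 31.1080 mm.
Diagonal AOV on the new format = 2·arctan(31.1080 / (2 × 34.8568)) = 2·arctan(0.44623) ≈ 48.0953°.

48.095°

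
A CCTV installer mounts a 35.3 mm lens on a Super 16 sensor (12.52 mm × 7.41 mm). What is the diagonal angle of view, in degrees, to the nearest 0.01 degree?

Sensor diagonal = √(12.52² + 7.41²) = √211.6585 ≈ 14.5485 mm.
Angle of view α = 2·arctan(d/2f) with d = 14.5485 mm and f = 35.3 mm.
d/2f = 0.20607; arctan(0.20607) ≈ 11.6439°, so α ≈ 23.2878°.

23.29°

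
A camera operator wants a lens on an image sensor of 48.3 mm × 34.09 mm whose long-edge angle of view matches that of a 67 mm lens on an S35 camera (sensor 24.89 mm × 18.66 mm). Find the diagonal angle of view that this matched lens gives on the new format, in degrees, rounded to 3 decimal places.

Equal long-edge AOV ⇒ f₂ = f₁ · 48.3/24.89 = 67 × 1.94054 ≈ 130.0161 mm.
Sensor diagonal = √(48.3² + 34.09²) = √3495.0181 ≈ 59.1187 mm.
Diagonal AOV on the new format = 2·arctan(59.1187 / (2 × 130.0161)) = 2·arctan(0.22735) ≈ 25.6171°.

25.617°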